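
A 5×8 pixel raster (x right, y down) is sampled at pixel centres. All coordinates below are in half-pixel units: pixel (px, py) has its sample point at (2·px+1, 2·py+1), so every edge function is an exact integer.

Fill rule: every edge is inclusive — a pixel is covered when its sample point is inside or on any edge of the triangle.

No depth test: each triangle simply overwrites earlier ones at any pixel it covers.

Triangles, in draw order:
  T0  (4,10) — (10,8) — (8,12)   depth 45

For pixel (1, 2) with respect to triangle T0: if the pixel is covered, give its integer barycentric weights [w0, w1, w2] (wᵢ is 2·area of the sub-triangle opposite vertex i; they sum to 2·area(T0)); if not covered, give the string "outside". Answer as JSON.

T0:
  2·area = 20
  edge (4, 10)→(10, 8): d=(6,-2) inclusive
  edge (10, 8)→(8, 12): d=(-2,4) inclusive
  edge (8, 12)→(4, 10): d=(-4,-2) inclusive
    (3,4)@(7, 9): e=[0,10,10] → X  [on edge]
    (4,4)@(9, 9): e=[4,2,14] → X
    (0,5)@(1, 11): e=[0,30,-10] → .  [on edge]
    (3,5)@(7, 11): e=[12,6,2] → X
    (4,5)@(9, 11): e=[16,-2,6] → .
    (3,6)@(7, 13): e=[24,2,-6] → .
  covered (3 px):
    . . . . .
    . . . . .
    . . . . .
    . . . . .
    . . . X X
    . . . X .
    . . . . .
    . . . . .

Final: "outside"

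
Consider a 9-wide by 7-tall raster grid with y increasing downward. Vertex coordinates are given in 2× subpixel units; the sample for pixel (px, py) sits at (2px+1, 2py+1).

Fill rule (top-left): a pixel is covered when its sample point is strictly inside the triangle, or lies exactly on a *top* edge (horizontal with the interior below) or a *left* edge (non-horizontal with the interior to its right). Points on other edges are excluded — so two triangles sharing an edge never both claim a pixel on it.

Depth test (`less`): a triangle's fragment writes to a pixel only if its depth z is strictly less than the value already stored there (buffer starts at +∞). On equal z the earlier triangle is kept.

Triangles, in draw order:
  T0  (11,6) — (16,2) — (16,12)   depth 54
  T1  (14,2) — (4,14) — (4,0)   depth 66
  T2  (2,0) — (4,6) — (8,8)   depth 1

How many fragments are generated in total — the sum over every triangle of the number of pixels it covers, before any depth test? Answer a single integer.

T0:
  2·area = 50
  edge (11, 6)→(16, 2): d=(5,-4) top-left  bias=+0
  edge (16, 2)→(16, 12): d=(0,10) right/bottom  bias=-1
  edge (16, 12)→(11, 6): d=(-5,-6) top-left  bias=+0
    (7,1)@(15, 3): e=[1,10,39] → #
    (8,1)@(17, 3): e=[9,-10,51] → ·
    (6,2)@(13, 5): e=[3,30,17] → #
    (8,2)@(17, 5): e=[19,-10,41] → ·
    (6,3)@(13, 7): e=[13,30,7] → #
    (8,3)@(17, 7): e=[29,-10,31] → ·
    (6,4)@(13, 9): e=[23,30,-3] → ·
    (7,4)@(15, 9): e=[31,10,9] → #
    (8,4)@(17, 9): e=[39,-10,21] → ·
    (7,5)@(15, 11): e=[41,10,-1] → ·
  covered (6 px):
    · · · · · · · · ·
    · · · · · · · # ·
    · · · · · · # # ·
    · · · · · · # # ·
    · · · · · · · # ·
    · · · · · · · · ·
    · · · · · · · · ·
T1:
  2·area = 140
  edge (14, 2)→(4, 14): d=(-10,12) right/bottom  bias=-1
  edge (4, 14)→(4, 0): d=(0,-14) top-left  bias=+0
  edge (4, 0)→(14, 2): d=(10,2) right/bottom  bias=-1
    (2,0)@(5, 1): e=[118,14,8] → #
    (3,0)@(7, 1): e=[94,42,4] → #
    (4,0)@(9, 1): e=[70,70,0] → ·  [on edge]
    (2,1)@(5, 3): e=[98,14,28] → #
    (4,1)@(9, 3): e=[50,70,20] → #
    (5,1)@(11, 3): e=[26,98,16] → #
    (6,1)@(13, 3): e=[2,126,12] → #
    (7,1)@(15, 3): e=[-22,154,8] → ·
    (2,2)@(5, 5): e=[78,14,48] → #
    (6,2)@(13, 5): e=[-18,126,32] → ·
    (2,3)@(5, 7): e=[58,14,68] → #
    (5,3)@(11, 7): e=[-14,98,56] → ·
  covered (17 px):
    · · # # · · · · ·
    · · # # # # # · ·
    · · # # # # · · ·
    · · # # # · · · ·
    · · # # · · · · ·
    · · # · · · · · ·
    · · · · · · · · ·
T2:
  2·area = 20  (B↔C swapped to make it positive)
  edge (2, 0)→(8, 8): d=(6,8) right/bottom  bias=-1
  edge (8, 8)→(4, 6): d=(-4,-2) top-left  bias=+0
  edge (4, 6)→(2, 0): d=(-2,-6) top-left  bias=+0
    (1,1)@(3, 3): e=[10,10,0] → #  [on edge]
    (2,1)@(5, 3): e=[-6,14,12] → ·
    (1,2)@(3, 5): e=[22,2,-4] → ·
    (2,2)@(5, 5): e=[6,6,8] → #
    (3,2)@(7, 5): e=[-10,10,20] → ·
    (2,3)@(5, 7): e=[18,-2,4] → ·
    (3,3)@(7, 7): e=[2,2,16] → #
    (4,3)@(9, 7): e=[-14,6,28] → ·
    (2,4)@(5, 9): e=[30,-10,0] → ·  [on edge]
    (3,4)@(7, 9): e=[14,-6,12] → ·
  covered (3 px):
    · · · · · · · · ·
    · # · · · · · · ·
    · · # · · · · · ·
    · · · # · · · · ·
    · · · · · · · · ·
    · · · · · · · · ·
    · · · · · · · · ·

Final: 26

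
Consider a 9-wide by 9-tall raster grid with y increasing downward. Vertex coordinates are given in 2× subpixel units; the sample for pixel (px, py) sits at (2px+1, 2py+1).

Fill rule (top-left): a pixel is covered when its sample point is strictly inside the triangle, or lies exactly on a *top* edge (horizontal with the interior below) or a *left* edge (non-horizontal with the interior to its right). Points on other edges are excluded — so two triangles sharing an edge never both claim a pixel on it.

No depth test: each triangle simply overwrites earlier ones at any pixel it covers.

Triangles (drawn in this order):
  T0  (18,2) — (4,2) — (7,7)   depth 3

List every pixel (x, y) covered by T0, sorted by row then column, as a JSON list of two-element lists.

T0:
  2·area = 70  (B↔C swapped to make it positive)
  edge (18, 2)→(7, 7): d=(-11,5) right/bottom  bias=-1
  edge (7, 7)→(4, 2): d=(-3,-5) top-left  bias=+0
  edge (4, 2)→(18, 2): d=(14,0) top-left  bias=+0
    (2,1)@(5, 3): e=[54,2,14] → X
    (3,1)@(7, 3): e=[44,12,14] → X
    (4,1)@(9, 3): e=[34,22,14] → X
    (5,1)@(11, 3): e=[24,32,14] → X
    (6,1)@(13, 3): e=[14,42,14] → X
    (7,1)@(15, 3): e=[4,52,14] → X
    (8,1)@(17, 3): e=[-6,62,14] → .
    (2,2)@(5, 5): e=[32,-4,42] → .
    (3,2)@(7, 5): e=[22,6,42] → X
    (6,2)@(13, 5): e=[-8,36,42] → .
    (7,2)@(15, 5): e=[-18,46,42] → .
    (3,3)@(7, 7): e=[0,0,70] → .  [on edge]
    (6,8)@(13, 17): e=[-140,0,210] → .  [on edge]
  covered (9 px):
    . . . . . . . . .
    . . X X X X X X .
    . . . X X X . . .
    . . . . . . . . .
    . . . . . . . . .
    . . . . . . . . .
    . . . . . . . . .
    . . . . . . . . .
    . . . . . . . . .

Answer: [[2,1],[3,1],[4,1],[5,1],[6,1],[7,1],[3,2],[4,2],[5,2]]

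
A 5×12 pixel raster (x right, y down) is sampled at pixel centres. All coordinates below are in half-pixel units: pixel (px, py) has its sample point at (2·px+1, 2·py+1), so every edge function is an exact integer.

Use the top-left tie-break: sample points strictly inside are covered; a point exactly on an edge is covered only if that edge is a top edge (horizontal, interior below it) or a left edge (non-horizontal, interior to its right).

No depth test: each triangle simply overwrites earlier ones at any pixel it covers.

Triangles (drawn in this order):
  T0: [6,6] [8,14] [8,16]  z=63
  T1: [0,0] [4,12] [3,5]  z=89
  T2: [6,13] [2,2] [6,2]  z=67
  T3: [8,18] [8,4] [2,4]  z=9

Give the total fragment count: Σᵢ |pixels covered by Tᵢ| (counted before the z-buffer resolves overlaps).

T0:
  2·area = 4
  edge (6, 6)→(8, 14): d=(2,8) right/bottom  bias=-1
  edge (8, 14)→(8, 16): d=(0,2) right/bottom  bias=-1
  edge (8, 16)→(6, 6): d=(-2,-10) top-left  bias=+0
    (2,0)@(5, 1): e=[-2,6,0] → ·  [on edge]
    (3,5)@(7, 11): e=[2,2,0] → █  [on edge]
    (4,5)@(9, 11): e=[-14,-2,20] → ·
    (3,6)@(7, 13): e=[6,2,-4] → ·
    (4,10)@(9, 21): e=[6,-2,0] → ·  [on edge]
  covered (1 px):
    · · · · ·
    · · · · ·
    · · · · ·
    · · · · ·
    · · · · ·
    · · · █ ·
    · · · · ·
    · · · · ·
    · · · · ·
    · · · · ·
    · · · · ·
    · · · · ·
T1:
  2·area = 16  (B↔C swapped to make it positive)
  edge (0, 0)→(3, 5): d=(3,5) right/bottom  bias=-1
  edge (3, 5)→(4, 12): d=(1,7) right/bottom  bias=-1
  edge (4, 12)→(0, 0): d=(-4,-12) top-left  bias=+0
    (0,1)@(1, 3): e=[4,12,0] → █  [on edge]
    (1,1)@(3, 3): e=[-6,-2,24] → ·
    (0,2)@(1, 5): e=[10,14,-8] → ·
    (1,2)@(3, 5): e=[0,0,16] → ·  [on edge]
    (1,3)@(3, 7): e=[6,2,8] → █
    (2,3)@(5, 7): e=[-4,-12,32] → ·
    (1,4)@(3, 9): e=[12,4,0] → █  [on edge]
    (2,4)@(5, 9): e=[2,-10,24] → ·
    (1,5)@(3, 11): e=[18,6,-8] → ·
    (2,7)@(5, 15): e=[20,-4,0] → ·  [on edge]
    (4,7)@(9, 15): e=[0,-32,48] → ·  [on edge]
    (2,9)@(5, 19): e=[32,0,-16] → ·  [on edge]
    (3,10)@(7, 21): e=[28,-12,0] → ·  [on edge]
  covered (3 px):
    · · · · ·
    █ · · · ·
    · · · · ·
    · █ · · ·
    · █ · · ·
    · · · · ·
    · · · · ·
    · · · · ·
    · · · · ·
    · · · · ·
    · · · · ·
    · · · · ·
T2:
  2·area = 44
  edge (6, 13)→(2, 2): d=(-4,-11) top-left  bias=+0
  edge (2, 2)→(6, 2): d=(4,0) top-left  bias=+0
  edge (6, 2)→(6, 13): d=(0,11) right/bottom  bias=-1
    (1,1)@(3, 3): e=[7,4,33] → █
    (2,1)@(5, 3): e=[29,4,11] → █
    (3,1)@(7, 3): e=[51,4,-11] → ·
    (1,2)@(3, 5): e=[-1,12,33] → ·
    (2,2)@(5, 5): e=[21,12,11] → █
    (3,2)@(7, 5): e=[43,12,-11] → ·
    (2,3)@(5, 7): e=[13,20,11] → █
    (3,3)@(7, 7): e=[35,20,-11] → ·
    (2,4)@(5, 9): e=[5,28,11] → █
    (3,4)@(7, 9): e=[27,28,-11] → ·
    (2,5)@(5, 11): e=[-3,36,11] → ·
  covered (5 px):
    · · · · ·
    · █ █ · ·
    · · █ · ·
    · · █ · ·
    · · █ · ·
    · · · · ·
    · · · · ·
    · · · · ·
    · · · · ·
    · · · · ·
    · · · · ·
    · · · · ·
T3:
  2·area = 84  (B↔C swapped to make it positive)
  edge (8, 18)→(2, 4): d=(-6,-14) top-left  bias=+0
  edge (2, 4)→(8, 4): d=(6,0) top-left  bias=+0
  edge (8, 4)→(8, 18): d=(0,14) right/bottom  bias=-1
    (1,2)@(3, 5): e=[8,6,70] → █
    (2,2)@(5, 5): e=[36,6,42] → █
    (3,2)@(7, 5): e=[64,6,14] → █
    (4,2)@(9, 5): e=[92,6,-14] → ·
    (1,3)@(3, 7): e=[-4,18,70] → ·
    (2,3)@(5, 7): e=[24,18,42] → █
    (4,3)@(9, 7): e=[80,18,-14] → ·
    (2,4)@(5, 9): e=[12,30,42] → █
    (4,4)@(9, 9): e=[68,30,-14] → ·
    (2,5)@(5, 11): e=[0,42,42] → █  [on edge]
    (4,5)@(9, 11): e=[56,42,-14] → ·
    (2,6)@(5, 13): e=[-12,54,42] → ·
  covered (11 px):
    · · · · ·
    · · · · ·
    · █ █ █ ·
    · · █ █ ·
    · · █ █ ·
    · · █ █ ·
    · · · █ ·
    · · · █ ·
    · · · · ·
    · · · · ·
    · · · · ·
    · · · · ·

Result: 20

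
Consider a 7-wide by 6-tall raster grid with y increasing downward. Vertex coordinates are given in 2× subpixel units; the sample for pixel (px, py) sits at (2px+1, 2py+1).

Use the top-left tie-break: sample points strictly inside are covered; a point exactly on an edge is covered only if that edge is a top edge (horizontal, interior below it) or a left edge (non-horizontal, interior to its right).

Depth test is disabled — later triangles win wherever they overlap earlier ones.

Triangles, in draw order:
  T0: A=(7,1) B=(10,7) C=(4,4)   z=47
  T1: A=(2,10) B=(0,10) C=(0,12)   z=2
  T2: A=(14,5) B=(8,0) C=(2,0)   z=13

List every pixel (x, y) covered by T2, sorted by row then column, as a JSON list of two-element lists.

T0:
  2·area = 27
  edge (7, 1)→(10, 7): d=(3,6) right/bottom  bias=-1
  edge (10, 7)→(4, 4): d=(-6,-3) top-left  bias=+0
  edge (4, 4)→(7, 1): d=(3,-3) top-left  bias=+0
    (3,0)@(7, 1): e=[0,27,0] → .  [on edge]
    (2,1)@(5, 3): e=[18,9,0] → X  [on edge]
    (3,1)@(7, 3): e=[6,15,6] → X
    (4,1)@(9, 3): e=[-6,21,12] → .
    (1,2)@(3, 5): e=[36,-9,0] → .  [on edge]
    (2,2)@(5, 5): e=[24,-3,6] → .
    (3,2)@(7, 5): e=[12,3,12] → X
    (4,2)@(9, 5): e=[0,9,18] → .  [on edge]
    (0,3)@(1, 7): e=[54,-27,0] → .  [on edge]
    (3,3)@(7, 7): e=[18,-9,18] → .
    (5,4)@(11, 9): e=[0,-9,36] → .  [on edge]
  covered (3 px):
    . . . . . . .
    . . X X . . .
    . . . X . . .
    . . . . . . .
    . . . . . . .
    . . . . . . .
T1:
  2·area = 4  (B↔C swapped to make it positive)
  edge (2, 10)→(0, 12): d=(-2,2) right/bottom  bias=-1
  edge (0, 12)→(0, 10): d=(0,-2) top-left  bias=+0
  edge (0, 10)→(2, 10): d=(2,0) top-left  bias=+0
    (5,0)@(11, 1): e=[0,22,-18] → .  [on edge]
    (4,1)@(9, 3): e=[0,18,-14] → .  [on edge]
    (3,2)@(7, 5): e=[0,14,-10] → .  [on edge]
    (2,3)@(5, 7): e=[0,10,-6] → .  [on edge]
    (1,4)@(3, 9): e=[0,6,-2] → .  [on edge]
    (0,5)@(1, 11): e=[0,2,2] → .  [on edge]
  covered (0 px):
    . . . . . . .
    . . . . . . .
    . . . . . . .
    . . . . . . .
    . . . . . . .
    . . . . . . .
T2:
  2·area = 30  (B↔C swapped to make it positive)
  edge (14, 5)→(2, 0): d=(-12,-5) top-left  bias=+0
  edge (2, 0)→(8, 0): d=(6,0) top-left  bias=+0
  edge (8, 0)→(14, 5): d=(6,5) right/bottom  bias=-1
    (2,0)@(5, 1): e=[3,6,21] → X
    (3,0)@(7, 1): e=[13,6,11] → X
    (4,0)@(9, 1): e=[23,6,1] → X
    (5,0)@(11, 1): e=[33,6,-9] → .
    (2,1)@(5, 3): e=[-21,18,33] → .
    (3,1)@(7, 3): e=[-11,18,23] → .
    (4,1)@(9, 3): e=[-1,18,13] → .
    (5,1)@(11, 3): e=[9,18,3] → X
    (6,1)@(13, 3): e=[19,18,-7] → .
    (5,2)@(11, 5): e=[-15,30,15] → .
  covered (4 px):
    . . X X X . .
    . . . . . X .
    . . . . . . .
    . . . . . . .
    . . . . . . .
    . . . . . . .

Final: [[2,0],[3,0],[4,0],[5,1]]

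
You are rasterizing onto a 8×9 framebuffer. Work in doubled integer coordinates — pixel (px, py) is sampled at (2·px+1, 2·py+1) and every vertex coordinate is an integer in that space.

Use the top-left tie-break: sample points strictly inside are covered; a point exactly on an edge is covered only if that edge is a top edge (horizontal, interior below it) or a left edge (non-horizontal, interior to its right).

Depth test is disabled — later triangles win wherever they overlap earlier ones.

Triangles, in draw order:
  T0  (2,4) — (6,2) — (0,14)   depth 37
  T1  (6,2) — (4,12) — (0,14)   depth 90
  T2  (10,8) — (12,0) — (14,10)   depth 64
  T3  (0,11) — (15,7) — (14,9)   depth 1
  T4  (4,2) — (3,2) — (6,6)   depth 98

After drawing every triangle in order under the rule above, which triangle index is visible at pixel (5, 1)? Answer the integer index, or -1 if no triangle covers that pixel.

T0:
  2·area = 36
  edge (2, 4)→(6, 2): d=(4,-2) top-left  bias=+0
  edge (6, 2)→(0, 14): d=(-6,12) right/bottom  bias=-1
  edge (0, 14)→(2, 4): d=(2,-10) top-left  bias=+0
    (2,1)@(5, 3): e=[2,6,28] → X
    (3,1)@(7, 3): e=[6,-18,48] → .
    (1,2)@(3, 5): e=[6,18,12] → X
    (2,2)@(5, 5): e=[10,-6,32] → .
    (1,3)@(3, 7): e=[14,6,16] → X
    (2,3)@(5, 7): e=[18,-18,36] → .
    (0,4)@(1, 9): e=[18,18,0] → X  [on edge]
    (1,4)@(3, 9): e=[22,-6,20] → .
    (0,5)@(1, 11): e=[26,6,4] → X
    (1,5)@(3, 11): e=[30,-18,24] → .
    (0,6)@(1, 13): e=[34,-6,8] → .
  covered (5 px):
    . . . . . . . .
    . . X . . . . .
    . X . . . . . .
    . X . . . . . .
    X . . . . . . .
    X . . . . . . .
    . . . . . . . .
    . . . . . . . .
    . . . . . . . .
T1:
  2·area = 36
  edge (6, 2)→(4, 12): d=(-2,10) right/bottom  bias=-1
  edge (4, 12)→(0, 14): d=(-4,2) right/bottom  bias=-1
  edge (0, 14)→(6, 2): d=(6,-12) top-left  bias=+0
    (2,2)@(5, 5): e=[4,26,6] → X
    (3,2)@(7, 5): e=[-16,22,30] → .
    (2,3)@(5, 7): e=[0,18,18] → .  [on edge]
    (1,4)@(3, 9): e=[16,14,6] → X
    (2,4)@(5, 9): e=[-4,10,30] → .
    (1,5)@(3, 11): e=[12,6,18] → X
    (2,5)@(5, 11): e=[-8,2,42] → .
    (0,6)@(1, 13): e=[28,2,6] → X
    (1,6)@(3, 13): e=[8,-2,30] → .
    (0,7)@(1, 15): e=[24,-6,18] → .
    (1,8)@(3, 17): e=[0,-18,54] → .  [on edge]
  covered (4 px):
    . . . . . . . .
    . . . . . . . .
    . . X . . . . .
    . . . . . . . .
    . X . . . . . .
    . X . . . . . .
    X . . . . . . .
    . . . . . . . .
    . . . . . . . .
T2:
  2·area = 36
  edge (10, 8)→(12, 0): d=(2,-8) top-left  bias=+0
  edge (12, 0)→(14, 10): d=(2,10) right/bottom  bias=-1
  edge (14, 10)→(10, 8): d=(-4,-2) top-left  bias=+0
    (5,2)@(11, 5): e=[2,20,14] → X
    (6,2)@(13, 5): e=[18,0,18] → .  [on edge]
    (5,3)@(11, 7): e=[6,24,6] → X
    (6,3)@(13, 7): e=[22,4,10] → X
    (7,3)@(15, 7): e=[38,-16,14] → .
    (5,4)@(11, 9): e=[10,28,-2] → .
    (6,4)@(13, 9): e=[26,8,2] → X
    (7,4)@(15, 9): e=[42,-12,6] → .
    (6,5)@(13, 11): e=[30,12,-6] → .
    (7,7)@(15, 15): e=[54,0,-18] → .  [on edge]
  covered (4 px):
    . . . . . . . .
    . . . . . . . .
    . . . . . X . .
    . . . . . X X .
    . . . . . . X .
    . . . . . . . .
    . . . . . . . .
    . . . . . . . .
    . . . . . . . .
T3:
  2·area = 26
  edge (0, 11)→(15, 7): d=(15,-4) top-left  bias=+0
  edge (15, 7)→(14, 9): d=(-1,2) right/bottom  bias=-1
  edge (14, 9)→(0, 11): d=(-14,2) right/bottom  bias=-1
    (7,3)@(15, 7): e=[0,0,26] → .  [on edge]
    (4,4)@(9, 9): e=[6,10,10] → X
    (5,4)@(11, 9): e=[14,6,6] → X
    (6,4)@(13, 9): e=[22,2,2] → X
    (7,4)@(15, 9): e=[30,-2,-2] → .
    (4,5)@(9, 11): e=[36,8,-18] → .
    (5,5)@(11, 11): e=[44,4,-22] → .
    (6,5)@(13, 11): e=[52,0,-26] → .  [on edge]
    (5,7)@(11, 15): e=[104,0,-78] → .  [on edge]
  covered (3 px):
    . . . . . . . .
    . . . . . . . .
    . . . . . . . .
    . . . . . . . .
    . . . . X X X .
    . . . . . . . .
    . . . . . . . .
    . . . . . . . .
    . . . . . . . .
T4:
  2·area = 4  (B↔C swapped to make it positive)
  edge (4, 2)→(6, 6): d=(2,4) right/bottom  bias=-1
  edge (6, 6)→(3, 2): d=(-3,-4) top-left  bias=+0
  edge (3, 2)→(4, 2): d=(1,0) top-left  bias=+0
  covered (0 px):
    . . . . . . . .
    . . . . . . . .
    . . . . . . . .
    . . . . . . . .
    . . . . . . . .
    . . . . . . . .
    . . . . . . . .
    . . . . . . . .
    . . . . . . . .

Z-buffer (winner per pixel, '.' = empty):
  . . . . . . . .
  . . 0 . . . . .
  . 0 1 . . 2 . .
  . 0 . . . 2 2 .
  0 1 . . 3 3 3 .
  0 1 . . . . . .
  1 . . . . . . .
  . . . . . . . .
  . . . . . . . .

Final: -1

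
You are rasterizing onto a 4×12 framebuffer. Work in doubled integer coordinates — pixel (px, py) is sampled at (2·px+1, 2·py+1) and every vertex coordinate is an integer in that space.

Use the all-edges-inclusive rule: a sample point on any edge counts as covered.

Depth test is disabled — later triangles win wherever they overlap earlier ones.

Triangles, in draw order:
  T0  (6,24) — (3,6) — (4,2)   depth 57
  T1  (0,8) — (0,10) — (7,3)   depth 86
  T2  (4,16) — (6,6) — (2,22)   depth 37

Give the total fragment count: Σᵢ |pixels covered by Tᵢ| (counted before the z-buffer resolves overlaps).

T0:
  2·area = 30
  edge (6, 24)→(3, 6): d=(-3,-18) inclusive
  edge (3, 6)→(4, 2): d=(1,-4) inclusive
  edge (4, 2)→(6, 24): d=(2,22) inclusive
    (2,6)@(5, 13): e=[15,15,0] → #  [on edge]
    (3,6)@(7, 13): e=[51,23,-44] → ·
    (2,7)@(5, 15): e=[9,17,4] → #
    (3,7)@(7, 15): e=[45,25,-40] → ·
    (2,8)@(5, 17): e=[3,19,8] → #
    (3,8)@(7, 17): e=[39,27,-36] → ·
    (2,9)@(5, 19): e=[-3,21,12] → ·
  covered (3 px):
    · · · ·
    · · · ·
    · · · ·
    · · · ·
    · · · ·
    · · · ·
    · · # ·
    · · # ·
    · · # ·
    · · · ·
    · · · ·
    · · · ·
T1:
  2·area = 14  (B↔C swapped to make it positive)
  edge (0, 8)→(7, 3): d=(7,-5) inclusive
  edge (7, 3)→(0, 10): d=(-7,7) inclusive
  edge (0, 10)→(0, 8): d=(0,-2) inclusive
    (3,1)@(7, 3): e=[0,0,14] → #  [on edge]
    (2,2)@(5, 5): e=[4,0,10] → #  [on edge]
    (3,2)@(7, 5): e=[14,-14,14] → ·
    (1,3)@(3, 7): e=[8,0,6] → #  [on edge]
    (2,3)@(5, 7): e=[18,-14,10] → ·
    (0,4)@(1, 9): e=[12,0,2] → #  [on edge]
    (1,4)@(3, 9): e=[22,-14,6] → ·
    (0,5)@(1, 11): e=[26,-14,2] → ·
  covered (4 px):
    · · · ·
    · · · #
    · · # ·
    · # · ·
    # · · ·
    · · · ·
    · · · ·
    · · · ·
    · · · ·
    · · · ·
    · · · ·
    · · · ·
T2:
  2·area = 8  (B↔C swapped to make it positive)
  edge (4, 16)→(2, 22): d=(-2,6) inclusive
  edge (2, 22)→(6, 6): d=(4,-16) inclusive
  edge (6, 6)→(4, 16): d=(-2,10) inclusive
    (3,0)@(7, 1): e=[12,-4,0] → ·  [on edge]
    (3,3)@(7, 7): e=[0,20,-12] → ·  [on edge]
    (2,5)@(5, 11): e=[4,4,0] → #  [on edge]
    (3,5)@(7, 11): e=[-8,36,-20] → ·
    (2,6)@(5, 13): e=[0,12,-4] → ·  [on edge]
    (1,9)@(3, 19): e=[0,4,4] → #  [on edge]
    (2,9)@(5, 19): e=[-12,36,-16] → ·
    (1,10)@(3, 21): e=[-4,12,0] → ·  [on edge]
  covered (2 px):
    · · · ·
    · · · ·
    · · · ·
    · · · ·
    · · · ·
    · · # ·
    · · · ·
    · · · ·
    · · · ·
    · # · ·
    · · · ·
    · · · ·

Result: 9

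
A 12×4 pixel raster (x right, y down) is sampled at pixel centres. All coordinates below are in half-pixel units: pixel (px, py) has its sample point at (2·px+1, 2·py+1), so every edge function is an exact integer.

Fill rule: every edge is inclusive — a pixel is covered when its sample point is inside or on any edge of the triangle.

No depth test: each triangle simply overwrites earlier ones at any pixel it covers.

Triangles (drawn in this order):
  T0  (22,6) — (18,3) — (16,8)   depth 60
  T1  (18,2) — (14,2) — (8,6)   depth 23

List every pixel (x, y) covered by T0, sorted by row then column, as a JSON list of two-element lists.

T0:
  2·area = 26  (B↔C swapped to make it positive)
  edge (22, 6)→(16, 8): d=(-6,2) inclusive
  edge (16, 8)→(18, 3): d=(2,-5) inclusive
  edge (18, 3)→(22, 6): d=(4,3) inclusive
    (9,2)@(19, 5): e=[12,9,5] → █
    (10,2)@(21, 5): e=[8,19,-1] → ·
    (8,3)@(17, 7): e=[4,3,19] → █
    (9,3)@(19, 7): e=[0,13,13] → █  [on edge]
    (10,3)@(21, 7): e=[-4,23,7] → ·
  covered (3 px):
    · · · · · · · · · · · ·
    · · · · · · · · · · · ·
    · · · · · · · · · █ · ·
    · · · · · · · · █ █ · ·
T1:
  2·area = 16  (B↔C swapped to make it positive)
  edge (18, 2)→(8, 6): d=(-10,4) inclusive
  edge (8, 6)→(14, 2): d=(6,-4) inclusive
  edge (14, 2)→(18, 2): d=(4,0) inclusive
    (6,1)@(13, 3): e=[10,2,4] → █
    (7,1)@(15, 3): e=[2,10,4] → █
    (8,1)@(17, 3): e=[-6,18,4] → ·
    (6,2)@(13, 5): e=[-10,14,12] → ·
    (7,2)@(15, 5): e=[-18,22,12] → ·
  covered (2 px):
    · · · · · · · · · · · ·
    · · · · · · █ █ · · · ·
    · · · · · · · · · · · ·
    · · · · · · · · · · · ·

Final: [[9,2],[8,3],[9,3]]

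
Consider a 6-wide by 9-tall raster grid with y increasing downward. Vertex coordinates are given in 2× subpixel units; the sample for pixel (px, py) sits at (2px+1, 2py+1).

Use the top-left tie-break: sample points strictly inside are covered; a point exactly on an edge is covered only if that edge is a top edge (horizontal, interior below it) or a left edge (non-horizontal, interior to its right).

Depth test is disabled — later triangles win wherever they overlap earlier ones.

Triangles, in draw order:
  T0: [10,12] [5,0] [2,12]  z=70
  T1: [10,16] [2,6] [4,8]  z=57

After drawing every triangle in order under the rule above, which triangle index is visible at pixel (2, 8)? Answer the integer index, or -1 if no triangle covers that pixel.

T0:
  2·area = 96  (B↔C swapped to make it positive)
  edge (10, 12)→(2, 12): d=(-8,0) right/bottom  bias=-1
  edge (2, 12)→(5, 0): d=(3,-12) top-left  bias=+0
  edge (5, 0)→(10, 12): d=(5,12) right/bottom  bias=-1
    (2,0)@(5, 1): e=[88,3,5] → #
    (3,0)@(7, 1): e=[88,27,-19] → ·
    (2,1)@(5, 3): e=[72,9,15] → #
    (3,1)@(7, 3): e=[72,33,-9] → ·
    (2,2)@(5, 5): e=[56,15,25] → #
    (3,2)@(7, 5): e=[56,39,1] → #
    (4,2)@(9, 5): e=[56,63,-23] → ·
    (2,3)@(5, 7): e=[40,21,35] → #
    (4,3)@(9, 7): e=[40,69,-13] → ·
    (1,4)@(3, 9): e=[24,3,69] → #
    (4,4)@(9, 9): e=[24,75,-3] → ·
    (1,5)@(3, 11): e=[8,9,79] → #
  covered (13 px):
    · · # · · ·
    · · # · · ·
    · · # # · ·
    · · # # · ·
    · # # # · ·
    · # # # # ·
    · · · · · ·
    · · · · · ·
    · · · · · ·
T1:
  2·area = 4
  edge (10, 16)→(2, 6): d=(-8,-10) top-left  bias=+0
  edge (2, 6)→(4, 8): d=(2,2) right/bottom  bias=-1
  edge (4, 8)→(10, 16): d=(6,8) right/bottom  bias=-1
    (0,2)@(1, 5): e=[-2,0,6] → ·  [on edge]
    (1,3)@(3, 7): e=[2,0,2] → ·  [on edge]
    (2,4)@(5, 9): e=[6,0,-2] → ·  [on edge]
    (3,5)@(7, 11): e=[10,0,-6] → ·  [on edge]
    (4,6)@(9, 13): e=[14,0,-10] → ·  [on edge]
    (5,7)@(11, 15): e=[18,0,-14] → ·  [on edge]
  covered (0 px):
    · · · · · ·
    · · · · · ·
    · · · · · ·
    · · · · · ·
    · · · · · ·
    · · · · · ·
    · · · · · ·
    · · · · · ·
    · · · · · ·

Z-buffer (winner per pixel, '.' = empty):
  . . 0 . . .
  . . 0 . . .
  . . 0 0 . .
  . . 0 0 . .
  . 0 0 0 . .
  . 0 0 0 0 .
  . . . . . .
  . . . . . .
  . . . . . .

Answer: -1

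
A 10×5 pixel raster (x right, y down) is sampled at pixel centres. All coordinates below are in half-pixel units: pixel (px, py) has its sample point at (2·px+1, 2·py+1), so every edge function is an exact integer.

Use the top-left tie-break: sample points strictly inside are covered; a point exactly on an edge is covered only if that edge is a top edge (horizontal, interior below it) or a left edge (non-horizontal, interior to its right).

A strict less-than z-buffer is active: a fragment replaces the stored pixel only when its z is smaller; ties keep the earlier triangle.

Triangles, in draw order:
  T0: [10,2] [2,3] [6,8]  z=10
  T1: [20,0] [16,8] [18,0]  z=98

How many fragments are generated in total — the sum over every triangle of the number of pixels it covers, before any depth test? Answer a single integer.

T0:
  2·area = 44  (B↔C swapped to make it positive)
  edge (10, 2)→(6, 8): d=(-4,6) right/bottom  bias=-1
  edge (6, 8)→(2, 3): d=(-4,-5) top-left  bias=+0
  edge (2, 3)→(10, 2): d=(8,-1) top-left  bias=+0
    (1,1)@(3, 3): e=[38,5,1] → X
    (2,1)@(5, 3): e=[26,15,3] → X
    (3,1)@(7, 3): e=[14,25,5] → X
    (4,1)@(9, 3): e=[2,35,7] → X
    (5,1)@(11, 3): e=[-10,45,9] → .
    (1,2)@(3, 5): e=[30,-3,17] → .
    (2,2)@(5, 5): e=[18,7,19] → X
    (4,2)@(9, 5): e=[-6,27,23] → .
    (2,3)@(5, 7): e=[10,-1,35] → .
    (3,3)@(7, 7): e=[-2,9,37] → .
  covered (6 px):
    . . . . . . . . . .
    . X X X X . . . . .
    . . X X . . . . . .
    . . . . . . . . . .
    . . . . . . . . . .
T1:
  2·area = 16
  edge (20, 0)→(16, 8): d=(-4,8) right/bottom  bias=-1
  edge (16, 8)→(18, 0): d=(2,-8) top-left  bias=+0
  edge (18, 0)→(20, 0): d=(2,0) top-left  bias=+0
    (9,0)@(19, 1): e=[4,10,2] → X
    (9,1)@(19, 3): e=[-4,14,6] → .
    (8,2)@(17, 5): e=[4,2,10] → X
    (9,2)@(19, 5): e=[-12,18,10] → .
    (8,3)@(17, 7): e=[-4,6,14] → .
  covered (2 px):
    . . . . . . . . . X
    . . . . . . . . . .
    . . . . . . . . X .
    . . . . . . . . . .
    . . . . . . . . . .

Final: 8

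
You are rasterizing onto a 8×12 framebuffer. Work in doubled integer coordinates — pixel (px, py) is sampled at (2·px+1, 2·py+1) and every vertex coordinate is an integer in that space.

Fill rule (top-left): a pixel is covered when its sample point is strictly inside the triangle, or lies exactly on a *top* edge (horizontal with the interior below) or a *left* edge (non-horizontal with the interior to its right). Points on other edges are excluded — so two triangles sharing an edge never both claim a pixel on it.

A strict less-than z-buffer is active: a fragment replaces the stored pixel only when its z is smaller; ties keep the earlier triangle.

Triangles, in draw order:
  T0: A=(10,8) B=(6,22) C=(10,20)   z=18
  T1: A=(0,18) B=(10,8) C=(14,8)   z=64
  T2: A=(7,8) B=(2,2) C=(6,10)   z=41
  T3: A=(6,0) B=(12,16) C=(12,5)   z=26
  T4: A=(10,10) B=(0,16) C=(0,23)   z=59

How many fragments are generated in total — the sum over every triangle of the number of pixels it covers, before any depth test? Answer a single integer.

T0:
  2·area = 48  (B↔C swapped to make it positive)
  edge (10, 8)→(10, 20): d=(0,12) right/bottom  bias=-1
  edge (10, 20)→(6, 22): d=(-4,2) right/bottom  bias=-1
  edge (6, 22)→(10, 8): d=(4,-14) top-left  bias=+0
    (4,6)@(9, 13): e=[12,30,6] → █
    (5,6)@(11, 13): e=[-12,26,34] → ·
    (4,7)@(9, 15): e=[12,22,14] → █
    (5,7)@(11, 15): e=[-12,18,42] → ·
    (4,8)@(9, 17): e=[12,14,22] → █
    (5,8)@(11, 17): e=[-12,10,50] → ·
    (3,9)@(7, 19): e=[36,10,2] → █
    (5,9)@(11, 19): e=[-12,2,58] → ·
    (3,10)@(7, 21): e=[36,2,10] → █
    (4,10)@(9, 21): e=[12,-2,38] → ·
    (3,11)@(7, 23): e=[36,-6,18] → ·
  covered (6 px):
    · · · · · · · ·
    · · · · · · · ·
    · · · · · · · ·
    · · · · · · · ·
    · · · · · · · ·
    · · · · · · · ·
    · · · · █ · · ·
    · · · · █ · · ·
    · · · · █ · · ·
    · · · █ █ · · ·
    · · · █ · · · ·
    · · · · · · · ·
T1:
  2·area = 40
  edge (0, 18)→(10, 8): d=(10,-10) top-left  bias=+0
  edge (10, 8)→(14, 8): d=(4,0) top-left  bias=+0
  edge (14, 8)→(0, 18): d=(-14,10) right/bottom  bias=-1
    (7,1)@(15, 3): e=[0,-20,60] → ·  [on edge]
    (6,2)@(13, 5): e=[0,-12,52] → ·  [on edge]
    (5,3)@(11, 7): e=[0,-4,44] → ·  [on edge]
    (4,4)@(9, 9): e=[0,4,36] → █  [on edge]
    (5,4)@(11, 9): e=[20,4,16] → █
    (6,4)@(13, 9): e=[40,4,-4] → ·
    (3,5)@(7, 11): e=[0,12,28] → █  [on edge]
    (5,5)@(11, 11): e=[40,12,-12] → ·
    (2,6)@(5, 13): e=[0,20,20] → █  [on edge]
    (3,6)@(7, 13): e=[20,20,0] → ·  [on edge]
    (4,6)@(9, 13): e=[40,20,-20] → ·
    (1,7)@(3, 15): e=[0,28,12] → █  [on edge]
    (0,8)@(1, 17): e=[0,36,4] → █  [on edge]
  covered (7 px):
    · · · · · · · ·
    · · · · · · · ·
    · · · · · · · ·
    · · · · · · · ·
    · · · · █ █ · ·
    · · · █ █ · · ·
    · · █ · · · · ·
    · █ · · · · · ·
    █ · · · · · · ·
    · · · · · · · ·
    · · · · · · · ·
    · · · · · · · ·
T2:
  2·area = 16  (B↔C swapped to make it positive)
  edge (7, 8)→(6, 10): d=(-1,2) right/bottom  bias=-1
  edge (6, 10)→(2, 2): d=(-4,-8) top-left  bias=+0
  edge (2, 2)→(7, 8): d=(5,6) right/bottom  bias=-1
    (2,3)@(5, 7): e=[5,4,7] → █
    (3,3)@(7, 7): e=[1,20,-5] → ·
    (2,4)@(5, 9): e=[3,-4,17] → ·
  covered (1 px):
    · · · · · · · ·
    · · · · · · · ·
    · · · · · · · ·
    · · █ · · · · ·
    · · · · · · · ·
    · · · · · · · ·
    · · · · · · · ·
    · · · · · · · ·
    · · · · · · · ·
    · · · · · · · ·
    · · · · · · · ·
    · · · · · · · ·
T3:
  2·area = 66  (B↔C swapped to make it positive)
  edge (6, 0)→(12, 5): d=(6,5) right/bottom  bias=-1
  edge (12, 5)→(12, 16): d=(0,11) right/bottom  bias=-1
  edge (12, 16)→(6, 0): d=(-6,-16) top-left  bias=+0
    (3,0)@(7, 1): e=[1,55,10] → █
    (4,0)@(9, 1): e=[-9,33,42] → ·
    (3,1)@(7, 3): e=[13,55,-2] → ·
    (4,1)@(9, 3): e=[3,33,30] → █
    (5,1)@(11, 3): e=[-7,11,62] → ·
    (4,2)@(9, 5): e=[15,33,18] → █
    (5,2)@(11, 5): e=[5,11,50] → █
    (6,2)@(13, 5): e=[-5,-11,82] → ·
    (4,3)@(9, 7): e=[27,33,6] → █
    (6,3)@(13, 7): e=[7,-11,70] → ·
    (4,4)@(9, 9): e=[39,33,-6] → ·
    (5,4)@(11, 9): e=[29,11,26] → █
  covered (9 px):
    · · · █ · · · ·
    · · · · █ · · ·
    · · · · █ █ · ·
    · · · · █ █ · ·
    · · · · · █ · ·
    · · · · · █ · ·
    · · · · · █ · ·
    · · · · · · · ·
    · · · · · · · ·
    · · · · · · · ·
    · · · · · · · ·
    · · · · · · · ·
T4:
  2·area = 70  (B↔C swapped to make it positive)
  edge (10, 10)→(0, 23): d=(-10,13) right/bottom  bias=-1
  edge (0, 23)→(0, 16): d=(0,-7) top-left  bias=+0
  edge (0, 16)→(10, 10): d=(10,-6) top-left  bias=+0
    (7,3)@(15, 7): e=[-35,105,0] → ·  [on edge]
    (4,5)@(9, 11): e=[3,63,4] → █
    (5,5)@(11, 11): e=[-23,77,16] → ·
    (2,6)@(5, 13): e=[35,35,0] → █  [on edge]
    (3,6)@(7, 13): e=[9,49,12] → █
    (4,6)@(9, 13): e=[-17,63,24] → ·
    (1,7)@(3, 15): e=[41,21,8] → █
    (3,7)@(7, 15): e=[-11,49,32] → ·
    (0,8)@(1, 17): e=[47,7,16] → █
    (2,8)@(5, 17): e=[-5,35,40] → ·
    (0,9)@(1, 19): e=[27,7,36] → █
    (2,9)@(5, 19): e=[-25,35,60] → ·
  covered (10 px):
    · · · · · · · ·
    · · · · · · · ·
    · · · · · · · ·
    · · · · · · · ·
    · · · · · · · ·
    · · · · █ · · ·
    · · █ █ · · · ·
    · █ █ · · · · ·
    █ █ · · · · · ·
    █ █ · · · · · ·
    █ · · · · · · ·
    · · · · · · · ·

Result: 33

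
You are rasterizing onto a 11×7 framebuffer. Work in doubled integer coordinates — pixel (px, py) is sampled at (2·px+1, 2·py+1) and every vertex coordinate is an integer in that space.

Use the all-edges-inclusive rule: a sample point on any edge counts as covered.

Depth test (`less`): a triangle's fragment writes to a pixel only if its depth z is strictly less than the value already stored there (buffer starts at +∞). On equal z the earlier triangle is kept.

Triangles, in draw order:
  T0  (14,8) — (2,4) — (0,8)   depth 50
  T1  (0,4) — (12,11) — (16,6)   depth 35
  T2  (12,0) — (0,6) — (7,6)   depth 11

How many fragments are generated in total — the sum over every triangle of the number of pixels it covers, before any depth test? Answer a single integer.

T0:
  2·area = 56  (B↔C swapped to make it positive)
  edge (14, 8)→(0, 8): d=(-14,0) inclusive
  edge (0, 8)→(2, 4): d=(2,-4) inclusive
  edge (2, 4)→(14, 8): d=(12,4) inclusive
    (1,2)@(3, 5): e=[42,6,8] → X
    (2,2)@(5, 5): e=[42,14,0] → X  [on edge]
    (3,2)@(7, 5): e=[42,22,-8] → .
    (0,3)@(1, 7): e=[14,2,40] → X
    (3,3)@(7, 7): e=[14,26,16] → X
    (4,3)@(9, 7): e=[14,34,8] → X
    (5,3)@(11, 7): e=[14,42,0] → X  [on edge]
    (6,3)@(13, 7): e=[14,50,-8] → .
    (0,4)@(1, 9): e=[-14,6,64] → .
    (1,4)@(3, 9): e=[-14,14,56] → .
    (2,4)@(5, 9): e=[-14,22,48] → .
    (3,4)@(7, 9): e=[-14,30,40] → .
    (8,4)@(17, 9): e=[-14,70,0] → .  [on edge]
  covered (8 px):
    . . . . . . . . . . .
    . . . . . . . . . . .
    . X X . . . . . . . .
    X X X X X X . . . . .
    . . . . . . . . . . .
    . . . . . . . . . . .
    . . . . . . . . . . .
T1:
  2·area = 88  (B↔C swapped to make it positive)
  edge (0, 4)→(16, 6): d=(16,2) inclusive
  edge (16, 6)→(12, 11): d=(-4,5) inclusive
  edge (12, 11)→(0, 4): d=(-12,-7) inclusive
    (1,2)@(3, 5): e=[10,69,9] → X
    (2,2)@(5, 5): e=[6,59,23] → X
    (3,2)@(7, 5): e=[2,49,37] → X
    (4,2)@(9, 5): e=[-2,39,51] → .
    (1,3)@(3, 7): e=[42,61,-15] → .
    (2,3)@(5, 7): e=[38,51,-1] → .
    (3,3)@(7, 7): e=[34,41,13] → X
    (4,3)@(9, 7): e=[30,31,27] → X
    (5,3)@(11, 7): e=[26,21,41] → X
    (6,3)@(13, 7): e=[22,11,55] → X
    (7,3)@(15, 7): e=[18,1,69] → X
    (8,3)@(17, 7): e=[14,-9,83] → .
  covered (11 px):
    . . . . . . . . . . .
    . . . . . . . . . . .
    . X X X . . . . . . .
    . . . X X X X X . . .
    . . . . X X X . . . .
    . . . . . . . . . . .
    . . . . . . . . . . .
T2:
  2·area = 42  (B↔C swapped to make it positive)
  edge (12, 0)→(7, 6): d=(-5,6) inclusive
  edge (7, 6)→(0, 6): d=(-7,0) inclusive
  edge (0, 6)→(12, 0): d=(12,-6) inclusive
    (5,0)@(11, 1): e=[1,35,6] → X
    (6,0)@(13, 1): e=[-11,35,18] → .
    (3,1)@(7, 3): e=[15,21,6] → X
    (4,1)@(9, 3): e=[3,21,18] → X
    (5,1)@(11, 3): e=[-9,21,30] → .
    (1,2)@(3, 5): e=[29,7,6] → X
    (2,2)@(5, 5): e=[17,7,18] → X
    (4,2)@(9, 5): e=[-7,7,42] → .
    (1,3)@(3, 7): e=[19,-7,30] → .
    (2,3)@(5, 7): e=[7,-7,42] → .
    (3,3)@(7, 7): e=[-5,-7,54] → .
  covered (6 px):
    . . . . . X . . . . .
    . . . X X . . . . . .
    . X X X . . . . . . .
    . . . . . . . . . . .
    . . . . . . . . . . .
    . . . . . . . . . . .
    . . . . . . . . . . .

Answer: 25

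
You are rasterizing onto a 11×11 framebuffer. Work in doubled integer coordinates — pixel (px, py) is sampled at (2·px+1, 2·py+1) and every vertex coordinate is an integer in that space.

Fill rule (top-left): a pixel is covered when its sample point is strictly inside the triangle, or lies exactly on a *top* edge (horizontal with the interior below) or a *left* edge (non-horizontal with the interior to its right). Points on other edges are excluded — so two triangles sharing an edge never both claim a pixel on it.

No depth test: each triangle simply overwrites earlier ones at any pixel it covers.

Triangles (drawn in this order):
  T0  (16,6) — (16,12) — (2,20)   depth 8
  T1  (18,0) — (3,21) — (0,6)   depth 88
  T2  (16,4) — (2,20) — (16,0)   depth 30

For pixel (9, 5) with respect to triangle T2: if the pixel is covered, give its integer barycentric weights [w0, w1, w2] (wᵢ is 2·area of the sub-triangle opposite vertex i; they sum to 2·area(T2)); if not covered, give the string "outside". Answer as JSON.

T0:
  2·area = 84
  edge (16, 6)→(16, 12): d=(0,6) right/bottom  bias=-1
  edge (16, 12)→(2, 20): d=(-14,8) right/bottom  bias=-1
  edge (2, 20)→(16, 6): d=(14,-14) top-left  bias=+0
    (10,0)@(21, 1): e=[-30,114,0] → .  [on edge]
    (9,1)@(19, 3): e=[-18,102,0] → .  [on edge]
    (8,2)@(17, 5): e=[-6,90,0] → .  [on edge]
    (7,3)@(15, 7): e=[6,78,0] → X  [on edge]
    (8,3)@(17, 7): e=[-6,62,28] → .
    (6,4)@(13, 9): e=[18,66,0] → X  [on edge]
    (8,4)@(17, 9): e=[-6,34,56] → .
    (5,5)@(11, 11): e=[30,54,0] → X  [on edge]
    (8,5)@(17, 11): e=[-6,6,84] → .
    (4,6)@(9, 13): e=[42,42,0] → X  [on edge]
    (7,6)@(15, 13): e=[6,-6,84] → .
    (3,7)@(7, 15): e=[54,30,0] → X  [on edge]
    (2,8)@(5, 17): e=[66,18,0] → X  [on edge]
    (1,9)@(3, 19): e=[78,6,0] → X  [on edge]
    (0,10)@(1, 21): e=[90,-6,0] → .  [on edge]
  covered (14 px):
    . . . . . . . . . . .
    . . . . . . . . . . .
    . . . . . . . . . . .
    . . . . . . . X . . .
    . . . . . . X X . . .
    . . . . . X X X . . .
    . . . . X X X . . . .
    . . . X X . . . . . .
    . . X X . . . . . . .
    . X . . . . . . . . .
    . . . . . . . . . . .
T1:
  2·area = 288
  edge (18, 0)→(3, 21): d=(-15,21) right/bottom  bias=-1
  edge (3, 21)→(0, 6): d=(-3,-15) top-left  bias=+0
  edge (0, 6)→(18, 0): d=(18,-6) top-left  bias=+0
    (7,0)@(15, 1): e=[48,240,0] → X  [on edge]
    (8,0)@(17, 1): e=[6,270,12] → X
    (9,0)@(19, 1): e=[-36,300,24] → .
    (4,1)@(9, 3): e=[144,144,0] → X  [on edge]
    (5,1)@(11, 3): e=[102,174,12] → X
    (6,1)@(13, 3): e=[60,204,24] → X
    (8,1)@(17, 3): e=[-24,264,48] → .
    (1,2)@(3, 5): e=[240,48,0] → X  [on edge]
    (2,2)@(5, 5): e=[198,78,12] → X
    (3,2)@(7, 5): e=[156,108,24] → X
    (7,2)@(15, 5): e=[-12,228,72] → .
    (0,3)@(1, 7): e=[252,12,24] → X
    (6,3)@(13, 7): e=[0,192,96] → .  [on edge]
    (0,5)@(1, 11): e=[192,0,96] → X  [on edge]
    (1,10)@(3, 21): e=[0,0,288] → .  [on edge]
  covered (38 px):
    . . . . . . . X X . .
    . . . . X X X X . . .
    . X X X X X X . . . .
    X X X X X X . . . . .
    X X X X X X . . . . .
    X X X X X . . . . . .
    . X X X . . . . . . .
    . X X X . . . . . . .
    . X X . . . . . . . .
    . X . . . . . . . . .
    . . . . . . . . . . .
T2:
  2·area = 56
  edge (16, 4)→(2, 20): d=(-14,16) right/bottom  bias=-1
  edge (2, 20)→(16, 0): d=(14,-20) top-left  bias=+0
  edge (16, 0)→(16, 4): d=(0,4) right/bottom  bias=-1
    (7,1)@(15, 3): e=[30,22,4] → X
    (8,1)@(17, 3): e=[-2,62,-4] → .
    (6,2)@(13, 5): e=[34,10,12] → X
    (8,2)@(17, 5): e=[-30,90,-4] → .
    (6,3)@(13, 7): e=[6,38,12] → X
    (7,3)@(15, 7): e=[-26,78,4] → .
    (5,4)@(11, 9): e=[10,26,20] → X
    (6,4)@(13, 9): e=[-22,66,12] → .
    (4,5)@(9, 11): e=[14,14,28] → X
    (5,5)@(11, 11): e=[-18,54,20] → .
    (3,6)@(7, 13): e=[18,2,36] → X
    (4,6)@(9, 13): e=[-14,42,28] → .
  covered (7 px):
    . . . . . . . . . . .
    . . . . . . . X . . .
    . . . . . . X X . . .
    . . . . . . X . . . .
    . . . . . X . . . . .
    . . . . X . . . . . .
    . . . X . . . . . . .
    . . . . . . . . . . .
    . . . . . . . . . . .
    . . . . . . . . . . .
    . . . . . . . . . . .

Answer: "outside"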